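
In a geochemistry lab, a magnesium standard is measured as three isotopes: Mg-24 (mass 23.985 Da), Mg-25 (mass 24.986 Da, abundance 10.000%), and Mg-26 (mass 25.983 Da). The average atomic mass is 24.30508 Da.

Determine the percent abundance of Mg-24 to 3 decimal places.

78.990%

The remaining 90.000% is split between Mg-24 (fraction x) and Mg-26 (fraction 0.90000 − x).
Substituting: 23.985x + 25.983(0.90000 − x) = 21.80648
(23.985 − 25.983)x = -1.57822  ⇒  x = 0.78990, y = 0.11010
Mg-24: 78.990%, Mg-26: 11.010%.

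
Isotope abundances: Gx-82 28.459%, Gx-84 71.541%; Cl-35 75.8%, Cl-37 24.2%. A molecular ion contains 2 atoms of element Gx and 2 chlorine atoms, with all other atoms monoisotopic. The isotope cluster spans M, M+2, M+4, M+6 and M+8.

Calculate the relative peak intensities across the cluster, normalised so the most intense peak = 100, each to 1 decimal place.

10.4 : 58.8 : 100.0 : 47.2 : 6.7

Element Gx pattern (n=2): 0.08099147 : 0.40719706 : 0.51181147
Chlorine pattern (n=2): 0.574564 : 0.366872 : 0.058564
Convolve the two distributions (both contribute in 2-u steps):
  M: 0.08099147×0.574564 = 0.046535
  M+2: 0.08099147×0.366872 + 0.40719706×0.574564 = 0.263674
  M+4: 0.08099147×0.058564 + 0.40719706×0.366872 + 0.51181147×0.574564 = 0.448201
  M+6: 0.40719706×0.058564 + 0.51181147×0.366872 = 0.211616
  M+8: 0.51181147×0.058564 = 0.029974
Scale to base peak (0.448201) = 100: 10.4 : 58.8 : 100.0 : 47.2 : 6.7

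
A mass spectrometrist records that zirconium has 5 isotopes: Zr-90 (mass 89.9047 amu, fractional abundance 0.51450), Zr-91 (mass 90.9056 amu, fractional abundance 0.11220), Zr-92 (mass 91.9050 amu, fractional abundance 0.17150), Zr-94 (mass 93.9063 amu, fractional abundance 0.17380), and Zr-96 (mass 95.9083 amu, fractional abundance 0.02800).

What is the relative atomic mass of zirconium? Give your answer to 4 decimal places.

Ar = Σ fᵢ·mᵢ = 0.51450 × 89.9047 + 0.11220 × 90.9056 + 0.17150 × 91.9050 + 0.17380 × 93.9063 + 0.02800 × 95.9083
= 46.25597 + 10.19961 + 15.76171 + 16.32091 + 2.68543 = 91.22363 amu

91.2236 amu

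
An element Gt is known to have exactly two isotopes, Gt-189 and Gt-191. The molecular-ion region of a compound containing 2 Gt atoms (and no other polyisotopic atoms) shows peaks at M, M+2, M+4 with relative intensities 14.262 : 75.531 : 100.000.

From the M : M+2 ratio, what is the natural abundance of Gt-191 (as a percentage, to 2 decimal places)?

If p is the fraction of Gt that is Gt-189, then I(M+2)/I(M) = [C(2,1)·p^1·(1−p)] / p^2 = 2·(1−p)/p = 75.531/14.262 = 5.2960
(1−p)/p = 5.2960/2 = 2.6480  ⇒  p = 1/(1 + 2.6480) = 0.2741
Gt-189: 27.41%, Gt-191: 72.59%.

72.59%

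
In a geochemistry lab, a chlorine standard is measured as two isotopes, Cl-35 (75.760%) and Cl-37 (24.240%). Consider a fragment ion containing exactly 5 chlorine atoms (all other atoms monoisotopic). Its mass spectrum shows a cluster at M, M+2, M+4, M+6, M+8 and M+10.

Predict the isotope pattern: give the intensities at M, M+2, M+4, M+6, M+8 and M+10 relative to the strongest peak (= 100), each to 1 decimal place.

62.5 : 100.0 : 64.0 : 20.5 : 3.3 : 0.2

Each Cl atom is independently Cl-35 (p = 0.75760) or Cl-37 (q = 0.24240); the cluster is the binomial expansion (p + q)^5.
P(M) = 0.75760^5 = 0.249574
P(M+2) = 5 × 0.75760^4 × 0.24240^1 = 0.399266
P(M+4) = 10 × 0.75760^3 × 0.24240^2 = 0.255497
P(M+6) = 10 × 0.75760^2 × 0.24240^3 = 0.081748
P(M+8) = 5 × 0.75760^1 × 0.24240^4 = 0.013078
P(M+10) = 0.24240^5 = 0.000837
The M+2 peak is largest (0.399266); scaling to 100 gives 62.5 : 100.0 : 64.0 : 20.5 : 3.3 : 0.2.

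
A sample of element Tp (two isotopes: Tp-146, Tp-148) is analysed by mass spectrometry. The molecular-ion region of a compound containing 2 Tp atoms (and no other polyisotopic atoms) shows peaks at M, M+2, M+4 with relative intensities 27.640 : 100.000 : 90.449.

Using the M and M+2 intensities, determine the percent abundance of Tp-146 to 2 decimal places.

35.60%

Write p for the Tp-146 fraction. I(M+2)/I(M) = [C(2,1)·p^1·(1−p)] / p^2 = 2·(1−p)/p = 100.000/27.640 = 3.6179
(1−p)/p = 3.6179/2 = 1.8090  ⇒  p = 1/(1 + 1.8090) = 0.3560
Tp-146: 35.60%, Tp-148: 64.40%.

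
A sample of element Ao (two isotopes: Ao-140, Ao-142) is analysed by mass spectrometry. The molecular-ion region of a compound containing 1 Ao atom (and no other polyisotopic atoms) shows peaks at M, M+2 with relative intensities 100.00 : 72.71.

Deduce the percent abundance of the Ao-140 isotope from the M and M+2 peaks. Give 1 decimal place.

57.9%

Let p = fractional abundance of Ao-140. I(M+2)/I(M) = [C(1,1)·p^0·(1−p)] / p^1 = 1·(1−p)/p = 72.71/100.00 = 0.7271
(1−p)/p = 0.7271/1 = 0.7271  ⇒  p = 1/(1 + 0.7271) = 0.5790
Ao-140: 57.9%, Ao-142: 42.1%.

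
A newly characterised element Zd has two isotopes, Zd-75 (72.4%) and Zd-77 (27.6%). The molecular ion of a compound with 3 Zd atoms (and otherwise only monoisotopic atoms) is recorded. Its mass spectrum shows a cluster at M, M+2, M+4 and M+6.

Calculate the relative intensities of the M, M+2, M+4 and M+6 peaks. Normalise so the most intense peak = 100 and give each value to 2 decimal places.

Each Zd atom is independently Zd-75 (p = 0.724) or Zd-77 (q = 0.276); the cluster is the binomial expansion (p + q)^3.
P(M) = 0.724^3 = 0.379503
P(M+2) = 3 × 0.724^2 × 0.276^1 = 0.434018
P(M+4) = 3 × 0.724^1 × 0.276^2 = 0.165454
P(M+6) = 0.276^3 = 0.021025
The M+2 peak is largest (0.434018); scaling to 100 gives 87.44 : 100.00 : 38.12 : 4.84.

87.44 : 100.00 : 38.12 : 4.84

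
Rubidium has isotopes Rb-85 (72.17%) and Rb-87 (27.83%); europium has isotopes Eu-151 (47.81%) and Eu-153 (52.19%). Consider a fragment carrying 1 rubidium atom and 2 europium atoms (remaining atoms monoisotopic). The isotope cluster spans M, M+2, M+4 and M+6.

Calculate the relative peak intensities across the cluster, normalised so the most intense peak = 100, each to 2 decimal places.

38.93 : 100.00 : 79.16 : 17.89

Rubidium pattern (n=1): 0.7217 : 0.2783
Europium pattern (n=2): 0.22857961 : 0.49904078 : 0.27237961
Convolve the two distributions (both contribute in 2-u steps):
  M: 0.7217×0.22857961 = 0.164966
  M+2: 0.7217×0.49904078 + 0.2783×0.22857961 = 0.423771
  M+4: 0.7217×0.27237961 + 0.2783×0.49904078 = 0.335459
  M+6: 0.2783×0.27237961 = 0.075803
Scale to base peak (0.423771) = 100: 38.93 : 100.00 : 79.16 : 17.89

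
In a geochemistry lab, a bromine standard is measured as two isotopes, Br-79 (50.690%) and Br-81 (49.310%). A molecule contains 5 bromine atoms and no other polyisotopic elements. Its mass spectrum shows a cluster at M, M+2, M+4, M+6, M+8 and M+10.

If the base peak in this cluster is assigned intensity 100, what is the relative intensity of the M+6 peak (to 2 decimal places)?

Term probabilities: M 0.0335, M+2 0.1628, M+4 0.3167, M+6 0.3081, M+8 0.1498, M+10 0.0292. Base peak = M+4.
P(M+4) = C(5,2) × 0.50690^3 × 0.49310^2 = 10 × 0.13024674 × 0.24314761 = 0.316692 (base)
P(M+6) = C(5,3) × 0.50690^2 × 0.49310^3 = 10 × 0.25694761 × 0.11989609 = 0.308070
Relative intensity = 0.308070 / 0.316692 × 100 = 97.28

97.28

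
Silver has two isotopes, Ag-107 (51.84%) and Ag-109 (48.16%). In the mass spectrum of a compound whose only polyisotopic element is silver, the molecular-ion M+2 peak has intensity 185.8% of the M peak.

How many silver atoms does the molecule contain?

2

The M+2/M ratio from n Ag atoms is n · q/p = n · 0.4816/0.5184.
n = 1.858 × 0.5184/0.4816 = 2.00 ≈ 2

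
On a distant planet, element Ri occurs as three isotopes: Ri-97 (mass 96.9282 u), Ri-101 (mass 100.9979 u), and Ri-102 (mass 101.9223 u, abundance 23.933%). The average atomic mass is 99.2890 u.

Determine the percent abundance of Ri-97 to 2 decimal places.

Let x and y be the fractions of Ri-97 and Ri-101. Then x + y = 1 − 0.23933 = 0.76067 and 96.9282x + 100.9979y = 99.2890 − 0.23933×101.9223 = 74.895935941.
Substituting: 96.9282x + 100.9979(0.76067 − x) = 74.895935941
(96.9282 − 100.9979)x = -1.930136652  ⇒  x = 0.47427, y = 0.28640
Ri-97: 47.43%, Ri-101: 28.64%.

47.43%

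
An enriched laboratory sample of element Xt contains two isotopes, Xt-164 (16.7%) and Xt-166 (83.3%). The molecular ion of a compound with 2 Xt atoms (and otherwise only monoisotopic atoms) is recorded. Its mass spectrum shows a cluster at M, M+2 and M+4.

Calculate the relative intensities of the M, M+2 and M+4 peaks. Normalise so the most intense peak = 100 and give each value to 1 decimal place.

4.0 : 40.1 : 100.0

Each Xt atom is independently Xt-164 (p = 0.167) or Xt-166 (q = 0.833); the cluster is the binomial expansion (p + q)^2.
P(M) = 0.167^2 = 0.027889
P(M+2) = 2 × 0.167^1 × 0.833^1 = 0.278222
P(M+4) = 0.833^2 = 0.693889
The M+4 peak is largest (0.693889); scaling to 100 gives 4.0 : 40.1 : 100.0.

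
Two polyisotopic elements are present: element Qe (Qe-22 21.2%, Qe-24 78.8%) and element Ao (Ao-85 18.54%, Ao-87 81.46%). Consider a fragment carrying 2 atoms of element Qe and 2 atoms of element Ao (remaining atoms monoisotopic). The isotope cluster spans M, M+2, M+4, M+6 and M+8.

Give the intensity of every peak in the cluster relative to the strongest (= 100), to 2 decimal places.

0.37 : 6.08 : 36.91 : 99.33 : 100.00

Element Qe pattern (n=2): 0.044944 : 0.334112 : 0.620944
Element Ao pattern (n=2): 0.03437316 : 0.30205368 : 0.66357316
Convolve the two distributions (both contribute in 2-u steps):
  M: 0.044944×0.03437316 = 0.001545
  M+2: 0.044944×0.30205368 + 0.334112×0.03437316 = 0.025060
  M+4: 0.044944×0.66357316 + 0.334112×0.30205368 + 0.620944×0.03437316 = 0.152087
  M+6: 0.334112×0.66357316 + 0.620944×0.30205368 = 0.409266
  M+8: 0.620944×0.66357316 = 0.412042
Scale to base peak (0.412042) = 100: 0.37 : 6.08 : 36.91 : 99.33 : 100.00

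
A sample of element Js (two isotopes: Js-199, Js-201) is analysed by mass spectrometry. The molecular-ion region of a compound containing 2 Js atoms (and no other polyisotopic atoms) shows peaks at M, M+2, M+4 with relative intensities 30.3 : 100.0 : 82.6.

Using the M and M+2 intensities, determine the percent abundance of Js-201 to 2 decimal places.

62.27%

Write p for the Js-199 fraction. I(M+2)/I(M) = [C(2,1)·p^1·(1−p)] / p^2 = 2·(1−p)/p = 100.0/30.3 = 3.3003
(1−p)/p = 3.3003/2 = 1.6502  ⇒  p = 1/(1 + 1.6502) = 0.3773
Js-199: 37.73%, Js-201: 62.27%.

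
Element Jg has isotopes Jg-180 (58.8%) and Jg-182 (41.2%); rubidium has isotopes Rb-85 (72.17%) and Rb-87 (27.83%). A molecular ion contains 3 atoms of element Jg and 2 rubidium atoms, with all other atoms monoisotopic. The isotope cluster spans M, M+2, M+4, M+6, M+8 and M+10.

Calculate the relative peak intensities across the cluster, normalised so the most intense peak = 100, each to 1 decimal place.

30.8 : 88.6 : 100.0 : 55.3 : 14.9 : 1.6

Element Jg pattern (n=3): 0.20329747 : 0.42733958 : 0.29942842 : 0.06993453
Rubidium pattern (n=2): 0.52085089 : 0.40169822 : 0.07745089
Convolve the two distributions (both contribute in 2-u steps):
  M: 0.20329747×0.52085089 = 0.105888
  M+2: 0.20329747×0.40169822 + 0.42733958×0.52085089 = 0.304244
  M+4: 0.20329747×0.07745089 + 0.42733958×0.40169822 + 0.29942842×0.52085089 = 0.343365
  M+6: 0.42733958×0.07745089 + 0.29942842×0.40169822 + 0.06993453×0.52085089 = 0.189803
  M+8: 0.29942842×0.07745089 + 0.06993453×0.40169822 = 0.051284
  M+10: 0.06993453×0.07745089 = 0.005416
Scale to base peak (0.343365) = 100: 30.8 : 88.6 : 100.0 : 55.3 : 14.9 : 1.6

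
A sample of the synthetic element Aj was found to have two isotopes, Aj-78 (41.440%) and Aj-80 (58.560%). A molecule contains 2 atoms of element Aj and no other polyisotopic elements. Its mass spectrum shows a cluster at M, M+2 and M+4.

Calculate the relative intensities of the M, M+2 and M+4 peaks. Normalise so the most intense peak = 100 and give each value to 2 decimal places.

35.38 : 100.00 : 70.66

The 2 Aj atoms are independent, so intensities follow the terms of (0.41440 + 0.58560)^2.
P(M) = 0.41440^2 = 0.171727
P(M+2) = 2 × 0.41440^1 × 0.58560^1 = 0.485345
P(M+4) = 0.58560^2 = 0.342927
The M+2 peak is largest (0.485345); scaling to 100 gives 35.38 : 100.00 : 70.66.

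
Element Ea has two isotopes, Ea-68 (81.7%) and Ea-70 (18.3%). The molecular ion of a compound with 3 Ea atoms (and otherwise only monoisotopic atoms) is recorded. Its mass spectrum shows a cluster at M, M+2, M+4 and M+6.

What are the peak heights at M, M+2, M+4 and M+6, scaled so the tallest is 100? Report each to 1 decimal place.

Each Ea atom is independently Ea-68 (p = 0.817) or Ea-70 (q = 0.183); the cluster is the binomial expansion (p + q)^3.
P(M) = 0.817^3 = 0.545339
P(M+2) = 3 × 0.817^2 × 0.183^1 = 0.366451
P(M+4) = 3 × 0.817^1 × 0.183^2 = 0.082082
P(M+6) = 0.183^3 = 0.006128
The M peak is largest (0.545339); scaling to 100 gives 100.0 : 67.2 : 15.1 : 1.1.

100.0 : 67.2 : 15.1 : 1.1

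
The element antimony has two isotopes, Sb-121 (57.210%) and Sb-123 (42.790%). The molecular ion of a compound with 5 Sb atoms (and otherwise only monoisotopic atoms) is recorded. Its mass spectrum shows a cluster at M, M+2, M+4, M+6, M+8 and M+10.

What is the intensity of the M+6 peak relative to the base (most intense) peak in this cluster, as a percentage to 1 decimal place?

(0.57210 + 0.42790)^5 gives M 0.0613, M+2 0.2292, M+4 0.3428, M+6 0.2564, M+8 0.0959, M+10 0.0143; the largest is M+4.
P(M+4) = C(5,2) × 0.57210^3 × 0.42790^2 = 10 × 0.18724742 × 0.18309841 = 0.342847 (base)
P(M+6) = C(5,3) × 0.57210^2 × 0.42790^3 = 10 × 0.32729841 × 0.07834781 = 0.256431
Relative intensity = 0.256431 / 0.342847 × 100 = 74.8

74.8%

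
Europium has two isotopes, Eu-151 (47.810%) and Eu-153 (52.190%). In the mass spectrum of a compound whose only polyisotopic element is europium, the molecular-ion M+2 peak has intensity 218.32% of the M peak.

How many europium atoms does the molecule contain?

For n independent Eu atoms, I(M+2)/I(M) = n · (abundance Eu-153) / (abundance Eu-151) = n · 0.52190/0.47810.
n = 2.1832 × 0.47810/0.52190 = 2.00 ≈ 2

2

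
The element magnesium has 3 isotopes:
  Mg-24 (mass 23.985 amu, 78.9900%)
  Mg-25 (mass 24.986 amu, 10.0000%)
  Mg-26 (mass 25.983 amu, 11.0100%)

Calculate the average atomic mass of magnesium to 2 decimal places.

Ar = Σ fᵢ·mᵢ = 0.789900 × 23.985 + 0.100000 × 24.986 + 0.110100 × 25.983
= 18.9458 + 2.4986 + 2.8607 = 24.3051 amu

24.31 amu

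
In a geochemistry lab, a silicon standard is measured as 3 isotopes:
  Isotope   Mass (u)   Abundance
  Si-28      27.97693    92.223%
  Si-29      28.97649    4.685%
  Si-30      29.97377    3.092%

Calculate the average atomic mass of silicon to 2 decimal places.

The abundance-weighted mean is 0.92223 × 27.97693 + 0.04685 × 28.97649 + 0.03092 × 29.97377
= 25.801164 + 1.357549 + 0.926789 = 28.085502 u

28.09 u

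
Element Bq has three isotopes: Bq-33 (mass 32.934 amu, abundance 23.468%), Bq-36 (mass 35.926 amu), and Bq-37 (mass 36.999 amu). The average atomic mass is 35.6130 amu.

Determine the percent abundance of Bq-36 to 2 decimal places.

The remaining 76.532% is split between Bq-36 (fraction x) and Bq-37 (fraction 0.76532 − x).
Substituting: 35.926x + 36.999(0.76532 − x) = 27.88404888
(35.926 − 36.999)x = -0.4320258  ⇒  x = 0.40263, y = 0.36269
Bq-36: 40.26%, Bq-37: 36.27%.

40.26%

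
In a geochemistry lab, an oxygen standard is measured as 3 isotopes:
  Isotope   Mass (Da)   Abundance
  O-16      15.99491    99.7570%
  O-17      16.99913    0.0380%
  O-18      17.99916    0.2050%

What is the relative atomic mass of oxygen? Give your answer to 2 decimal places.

16.00 Da

Weight each isotope mass by its fractional abundance: 0.997570 × 15.99491 + 0.000380 × 16.99913 + 0.002050 × 17.99916
= 15.956042 + 0.006460 + 0.036898 = 15.999400 Da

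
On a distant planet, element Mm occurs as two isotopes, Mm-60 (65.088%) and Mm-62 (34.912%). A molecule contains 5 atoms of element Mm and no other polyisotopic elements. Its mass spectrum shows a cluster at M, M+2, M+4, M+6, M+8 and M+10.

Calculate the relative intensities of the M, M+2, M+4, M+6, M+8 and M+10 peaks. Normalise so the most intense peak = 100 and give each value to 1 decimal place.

Each Mm atom is independently Mm-60 (p = 0.65088) or Mm-62 (q = 0.34912); the cluster is the binomial expansion (p + q)^5.
P(M) = 0.65088^5 = 0.116817
P(M+2) = 5 × 0.65088^4 × 0.34912^1 = 0.313291
P(M+4) = 10 × 0.65088^3 × 0.34912^2 = 0.336087
P(M+6) = 10 × 0.65088^2 × 0.34912^3 = 0.180271
P(M+8) = 5 × 0.65088^1 × 0.34912^4 = 0.048347
P(M+10) = 0.34912^5 = 0.005186
The M+4 peak is largest (0.336087); scaling to 100 gives 34.8 : 93.2 : 100.0 : 53.6 : 14.4 : 1.5.

34.8 : 93.2 : 100.0 : 53.6 : 14.4 : 1.5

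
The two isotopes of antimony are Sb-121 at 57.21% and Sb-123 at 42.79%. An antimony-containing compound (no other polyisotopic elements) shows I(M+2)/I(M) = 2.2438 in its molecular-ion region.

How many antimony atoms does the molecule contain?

With n Sb atoms, P(M+2)/P(M) = C(n,1)·p^(n−1)q / p^n = n·q/p = n · 0.4279/0.5721.
n = 2.2438 × 0.5721/0.4279 = 3.00 ≈ 3

3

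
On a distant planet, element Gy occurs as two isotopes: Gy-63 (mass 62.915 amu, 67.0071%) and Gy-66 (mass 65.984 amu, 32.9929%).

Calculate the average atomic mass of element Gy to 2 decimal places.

Average mass = Σ (abundance × isotope mass) = 0.670071 × 62.915 + 0.329929 × 65.984
= 42.1575 + 21.7700 = 63.9275 amu

63.93 amu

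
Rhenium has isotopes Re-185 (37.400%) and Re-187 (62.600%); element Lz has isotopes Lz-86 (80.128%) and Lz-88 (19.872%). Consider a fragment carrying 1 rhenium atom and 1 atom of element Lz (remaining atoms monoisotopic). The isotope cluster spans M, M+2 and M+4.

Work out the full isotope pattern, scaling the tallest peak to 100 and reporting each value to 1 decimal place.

52.0 : 100.0 : 21.6

Rhenium pattern (n=1): 0.3740 : 0.6260
Element Lz pattern (n=1): 0.80128 : 0.19872
Convolve the two distributions (both contribute in 2-u steps):
  M: 0.3740×0.80128 = 0.299679
  M+2: 0.3740×0.19872 + 0.6260×0.80128 = 0.575923
  M+4: 0.6260×0.19872 = 0.124399
Scale to base peak (0.575923) = 100: 52.0 : 100.0 : 21.6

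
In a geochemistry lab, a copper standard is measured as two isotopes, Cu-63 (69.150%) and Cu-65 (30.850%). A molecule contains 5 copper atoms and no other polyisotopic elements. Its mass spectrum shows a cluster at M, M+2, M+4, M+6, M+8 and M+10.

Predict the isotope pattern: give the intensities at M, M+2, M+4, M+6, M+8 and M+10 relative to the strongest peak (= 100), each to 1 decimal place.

Each Cu atom is independently Cu-63 (p = 0.69150) or Cu-65 (q = 0.30850); the cluster is the binomial expansion (p + q)^5.
P(M) = 0.69150^5 = 0.158111
P(M+2) = 5 × 0.69150^4 × 0.30850^1 = 0.352691
P(M+4) = 10 × 0.69150^3 × 0.30850^2 = 0.314693
P(M+6) = 10 × 0.69150^2 × 0.30850^3 = 0.140394
P(M+8) = 5 × 0.69150^1 × 0.30850^4 = 0.031317
P(M+10) = 0.30850^5 = 0.002794
The M+2 peak is largest (0.352691); scaling to 100 gives 44.8 : 100.0 : 89.2 : 39.8 : 8.9 : 0.8.

44.8 : 100.0 : 89.2 : 39.8 : 8.9 : 0.8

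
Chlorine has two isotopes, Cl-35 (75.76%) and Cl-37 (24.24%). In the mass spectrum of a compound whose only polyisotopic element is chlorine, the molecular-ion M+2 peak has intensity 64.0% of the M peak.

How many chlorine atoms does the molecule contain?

With n Cl atoms, P(M+2)/P(M) = C(n,1)·p^(n−1)q / p^n = n·q/p = n · 0.2424/0.7576.
n = 0.640 × 0.7576/0.2424 = 2.00 ≈ 2

2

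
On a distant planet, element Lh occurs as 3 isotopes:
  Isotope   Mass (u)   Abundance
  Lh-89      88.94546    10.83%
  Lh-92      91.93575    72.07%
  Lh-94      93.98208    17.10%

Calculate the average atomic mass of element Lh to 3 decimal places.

91.962 u

Weight each isotope mass by its fractional abundance: 0.1083 × 88.94546 + 0.7207 × 91.93575 + 0.1710 × 93.98208
= 9.632793 + 66.258095 + 16.070936 = 91.961824 u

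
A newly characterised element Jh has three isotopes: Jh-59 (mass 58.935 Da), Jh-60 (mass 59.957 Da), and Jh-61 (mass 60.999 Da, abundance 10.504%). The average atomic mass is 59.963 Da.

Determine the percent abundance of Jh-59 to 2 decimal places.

10.12%

The remaining 89.496% is split between Jh-59 (fraction x) and Jh-60 (fraction 0.89496 − x).
Substituting: 58.935x + 59.957(0.89496 − x) = 53.55566504
(58.935 − 59.957)x = -0.10345168  ⇒  x = 0.10122, y = 0.79374
Jh-59: 10.12%, Jh-60: 79.37%.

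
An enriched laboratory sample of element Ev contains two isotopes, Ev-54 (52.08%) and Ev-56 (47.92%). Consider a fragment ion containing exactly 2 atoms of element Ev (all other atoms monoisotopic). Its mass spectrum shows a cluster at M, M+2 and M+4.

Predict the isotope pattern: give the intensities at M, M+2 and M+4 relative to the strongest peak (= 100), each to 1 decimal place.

54.3 : 100.0 : 46.0

The 2 Ev atoms are independent, so intensities follow the terms of (0.5208 + 0.4792)^2.
P(M) = 0.5208^2 = 0.271233
P(M+2) = 2 × 0.5208^1 × 0.4792^1 = 0.499135
P(M+4) = 0.4792^2 = 0.229633
The M+2 peak is largest (0.499135); scaling to 100 gives 54.3 : 100.0 : 46.0.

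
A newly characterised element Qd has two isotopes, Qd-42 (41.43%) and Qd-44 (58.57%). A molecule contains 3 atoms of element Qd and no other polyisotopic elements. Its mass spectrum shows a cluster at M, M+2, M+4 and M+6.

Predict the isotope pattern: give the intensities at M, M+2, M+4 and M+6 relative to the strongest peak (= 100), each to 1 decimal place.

The 3 Qd atoms are independent, so intensities follow the terms of (0.4143 + 0.5857)^3.
P(M) = 0.4143^3 = 0.071112
P(M+2) = 3 × 0.4143^2 × 0.5857^1 = 0.301597
P(M+4) = 3 × 0.4143^1 × 0.5857^2 = 0.426370
P(M+6) = 0.5857^3 = 0.200921
The M+4 peak is largest (0.426370); scaling to 100 gives 16.7 : 70.7 : 100.0 : 47.1.

16.7 : 70.7 : 100.0 : 47.1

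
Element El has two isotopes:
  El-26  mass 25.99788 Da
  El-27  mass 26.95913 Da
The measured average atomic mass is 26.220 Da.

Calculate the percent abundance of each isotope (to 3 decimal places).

Writing the weighted mean with unknown fraction x of El-26:
25.99788·x + 26.95913·(1 − x) = 26.220
(25.99788 − 26.95913)·x = 26.220 − 26.95913
x = -0.73913 / -0.96125 = 0.76893 → 76.893% El-26, 23.107% El-27.

El-26: 76.893%, El-27: 23.107%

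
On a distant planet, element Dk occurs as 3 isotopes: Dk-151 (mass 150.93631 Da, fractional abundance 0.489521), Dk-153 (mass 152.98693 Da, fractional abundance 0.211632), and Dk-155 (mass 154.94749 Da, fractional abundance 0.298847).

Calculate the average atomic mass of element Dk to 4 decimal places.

Average mass = Σ (abundance × isotope mass) = 0.489521 × 150.93631 + 0.211632 × 152.98693 + 0.298847 × 154.94749
= 73.886493 + 32.376930 + 46.305593 = 152.569016 Da

152.5690 Da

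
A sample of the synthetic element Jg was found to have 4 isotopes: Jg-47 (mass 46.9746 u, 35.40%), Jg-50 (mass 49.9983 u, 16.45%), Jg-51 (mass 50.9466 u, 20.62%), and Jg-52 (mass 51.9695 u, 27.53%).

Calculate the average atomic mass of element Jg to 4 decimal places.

49.6661 u

The abundance-weighted mean is 0.3540 × 46.9746 + 0.1645 × 49.9983 + 0.2062 × 50.9466 + 0.2753 × 51.9695
= 16.62901 + 8.22472 + 10.50519 + 14.30720 = 49.66612 u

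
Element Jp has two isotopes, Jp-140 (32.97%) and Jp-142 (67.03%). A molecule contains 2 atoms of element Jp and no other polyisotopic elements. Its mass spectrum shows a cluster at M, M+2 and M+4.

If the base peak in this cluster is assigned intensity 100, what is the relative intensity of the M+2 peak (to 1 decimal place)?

Binomial terms of (0.3297 + 0.6703)^2: M 0.1087, M+2 0.4420, M+4 0.4493 → M+4 is the base peak.
P(M+4) = C(2,2) × 0.3297^0 × 0.6703^2 = 1 × 1.0000 × 0.44930209 = 0.449302 (base)
P(M+2) = C(2,1) × 0.3297^1 × 0.6703^1 = 2 × 0.3297 × 0.6703 = 0.441996
Relative intensity = 0.441996 / 0.449302 × 100 = 98.4

98.4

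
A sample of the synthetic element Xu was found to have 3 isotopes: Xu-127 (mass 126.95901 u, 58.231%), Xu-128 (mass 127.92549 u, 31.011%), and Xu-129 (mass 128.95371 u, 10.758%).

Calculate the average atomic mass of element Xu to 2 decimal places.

127.47 u

Weight each isotope mass by its fractional abundance: 0.58231 × 126.95901 + 0.31011 × 127.92549 + 0.10758 × 128.95371
= 73.929501 + 39.670974 + 13.872840 = 127.473315 u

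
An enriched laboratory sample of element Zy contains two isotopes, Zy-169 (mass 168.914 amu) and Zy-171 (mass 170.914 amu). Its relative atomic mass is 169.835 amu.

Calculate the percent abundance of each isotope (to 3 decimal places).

Zy-169: 53.950%, Zy-171: 46.050%

Let x be the fractional abundance of Zy-169; then Zy-171 has abundance 1 − x.
168.914·x + 170.914·(1 − x) = 169.835
(168.914 − 170.914)·x = 169.835 − 170.914
x = -1.079 / -2.000 = 0.53950 → 53.950% Zy-169, 46.050% Zy-171.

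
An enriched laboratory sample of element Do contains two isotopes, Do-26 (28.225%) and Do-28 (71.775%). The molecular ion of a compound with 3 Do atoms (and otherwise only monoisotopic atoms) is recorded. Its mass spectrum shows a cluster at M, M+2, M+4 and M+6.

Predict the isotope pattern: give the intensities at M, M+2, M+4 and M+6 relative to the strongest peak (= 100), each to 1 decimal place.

5.2 : 39.3 : 100.0 : 84.8

The 3 Do atoms are independent, so intensities follow the terms of (0.28225 + 0.71775)^3.
P(M) = 0.28225^3 = 0.022485
P(M+2) = 3 × 0.28225^2 × 0.71775^1 = 0.171539
P(M+4) = 3 × 0.28225^1 × 0.71775^2 = 0.436216
P(M+6) = 0.71775^3 = 0.369760
The M+4 peak is largest (0.436216); scaling to 100 gives 5.2 : 39.3 : 100.0 : 84.8.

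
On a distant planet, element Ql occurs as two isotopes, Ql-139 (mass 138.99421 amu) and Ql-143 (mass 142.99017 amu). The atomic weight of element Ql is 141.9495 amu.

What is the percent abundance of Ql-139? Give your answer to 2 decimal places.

26.04%

Let x be the fractional abundance of Ql-139; then Ql-143 has abundance 1 − x.
138.99421·x + 142.99017·(1 − x) = 141.9495
(138.99421 − 142.99017)·x = 141.9495 − 142.99017
x = -1.04067 / -3.99596 = 0.26043 → 26.04% Ql-139, 73.96% Ql-143.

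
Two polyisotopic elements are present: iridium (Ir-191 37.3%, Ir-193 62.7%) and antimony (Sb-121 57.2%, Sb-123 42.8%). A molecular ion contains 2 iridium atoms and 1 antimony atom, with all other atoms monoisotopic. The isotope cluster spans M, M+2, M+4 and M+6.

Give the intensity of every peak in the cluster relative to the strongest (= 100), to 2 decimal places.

18.72 : 76.95 : 100.00 : 39.58

Iridium pattern (n=2): 0.139129 : 0.467742 : 0.393129
Antimony pattern (n=1): 0.5720 : 0.4280
Convolve the two distributions (both contribute in 2-u steps):
  M: 0.139129×0.5720 = 0.079582
  M+2: 0.139129×0.4280 + 0.467742×0.5720 = 0.327096
  M+4: 0.467742×0.4280 + 0.393129×0.5720 = 0.425063
  M+6: 0.393129×0.4280 = 0.168259
Scale to base peak (0.425063) = 100: 18.72 : 76.95 : 100.00 : 39.58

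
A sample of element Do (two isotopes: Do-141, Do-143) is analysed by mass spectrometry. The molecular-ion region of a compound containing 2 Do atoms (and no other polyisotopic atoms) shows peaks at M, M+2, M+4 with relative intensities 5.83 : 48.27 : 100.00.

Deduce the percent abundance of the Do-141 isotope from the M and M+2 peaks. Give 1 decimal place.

19.5%

If p is the fraction of Do that is Do-141, then I(M+2)/I(M) = [C(2,1)·p^1·(1−p)] / p^2 = 2·(1−p)/p = 48.27/5.83 = 8.2796
(1−p)/p = 8.2796/2 = 4.1398  ⇒  p = 1/(1 + 4.1398) = 0.1946
Do-141: 19.5%, Do-143: 80.5%.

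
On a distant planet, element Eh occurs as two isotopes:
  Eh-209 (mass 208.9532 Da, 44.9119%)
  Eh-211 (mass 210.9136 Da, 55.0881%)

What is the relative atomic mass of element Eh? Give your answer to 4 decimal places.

210.0331 Da

Average mass = Σ (abundance × isotope mass) = 0.449119 × 208.9532 + 0.550881 × 210.9136
= 93.84485 + 116.18829 = 210.03314 Da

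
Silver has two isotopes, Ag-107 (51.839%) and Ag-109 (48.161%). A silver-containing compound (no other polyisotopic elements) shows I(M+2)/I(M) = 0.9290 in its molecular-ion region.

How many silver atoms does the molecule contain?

1

With n Ag atoms, P(M+2)/P(M) = C(n,1)·p^(n−1)q / p^n = n·q/p = n · 0.48161/0.51839.
n = 0.9290 × 0.51839/0.48161 = 1.00 ≈ 1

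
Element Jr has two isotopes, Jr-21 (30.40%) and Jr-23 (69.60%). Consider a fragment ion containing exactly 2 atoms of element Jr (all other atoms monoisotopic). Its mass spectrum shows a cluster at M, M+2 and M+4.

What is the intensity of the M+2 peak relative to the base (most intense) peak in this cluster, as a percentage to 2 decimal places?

87.36%

Binomial terms of (0.3040 + 0.6960)^2: M 0.0924, M+2 0.4232, M+4 0.4844 → M+4 is the base peak.
P(M+4) = C(2,2) × 0.3040^0 × 0.6960^2 = 1 × 1.0000 × 0.484416 = 0.484416 (base)
P(M+2) = C(2,1) × 0.3040^1 × 0.6960^1 = 2 × 0.3040 × 0.6960 = 0.423168
Relative intensity = 0.423168 / 0.484416 × 100 = 87.36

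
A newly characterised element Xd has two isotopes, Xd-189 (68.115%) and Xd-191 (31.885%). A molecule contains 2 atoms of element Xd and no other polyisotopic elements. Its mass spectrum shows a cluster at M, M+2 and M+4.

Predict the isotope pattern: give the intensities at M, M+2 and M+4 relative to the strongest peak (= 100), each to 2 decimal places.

Each Xd atom is independently Xd-189 (p = 0.68115) or Xd-191 (q = 0.31885); the cluster is the binomial expansion (p + q)^2.
P(M) = 0.68115^2 = 0.463965
P(M+2) = 2 × 0.68115^1 × 0.31885^1 = 0.434369
P(M+4) = 0.31885^2 = 0.101665
The M peak is largest (0.463965); scaling to 100 gives 100.00 : 93.62 : 21.91.

100.00 : 93.62 : 21.91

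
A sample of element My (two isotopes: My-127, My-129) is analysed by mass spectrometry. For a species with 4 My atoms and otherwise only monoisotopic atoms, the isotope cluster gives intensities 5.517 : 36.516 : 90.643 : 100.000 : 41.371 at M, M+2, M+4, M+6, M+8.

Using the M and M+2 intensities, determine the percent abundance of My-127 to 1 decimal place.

37.7%

Write p for the My-127 fraction. I(M+2)/I(M) = [C(4,1)·p^3·(1−p)] / p^4 = 4·(1−p)/p = 36.516/5.517 = 6.6188
(1−p)/p = 6.6188/4 = 1.6547  ⇒  p = 1/(1 + 1.6547) = 0.3767
My-127: 37.7%, My-129: 62.3%.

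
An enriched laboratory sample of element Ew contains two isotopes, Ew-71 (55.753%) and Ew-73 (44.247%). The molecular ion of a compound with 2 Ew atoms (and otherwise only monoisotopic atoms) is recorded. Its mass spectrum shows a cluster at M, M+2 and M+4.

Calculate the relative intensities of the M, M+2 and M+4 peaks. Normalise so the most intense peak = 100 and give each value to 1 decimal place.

63.0 : 100.0 : 39.7

The 2 Ew atoms are independent, so intensities follow the terms of (0.55753 + 0.44247)^2.
P(M) = 0.55753^2 = 0.310840
P(M+2) = 2 × 0.55753^1 × 0.44247^1 = 0.493381
P(M+4) = 0.44247^2 = 0.195780
The M+2 peak is largest (0.493381); scaling to 100 gives 63.0 : 100.0 : 39.7.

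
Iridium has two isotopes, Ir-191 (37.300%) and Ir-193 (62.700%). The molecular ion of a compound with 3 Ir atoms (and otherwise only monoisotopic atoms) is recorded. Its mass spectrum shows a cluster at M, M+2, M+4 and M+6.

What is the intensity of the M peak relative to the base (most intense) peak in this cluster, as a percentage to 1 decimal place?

11.8%

(0.37300 + 0.62700)^3 gives M 0.0519, M+2 0.2617, M+4 0.4399, M+6 0.2465; the largest is M+4.
P(M+4) = C(3,2) × 0.37300^1 × 0.62700^2 = 3 × 0.3730 × 0.393129 = 0.439911 (base)
P(M) = C(3,0) × 0.37300^3 × 0.62700^0 = 1 × 0.05189512 × 1.0000 = 0.051895
Relative intensity = 0.051895 / 0.439911 × 100 = 11.8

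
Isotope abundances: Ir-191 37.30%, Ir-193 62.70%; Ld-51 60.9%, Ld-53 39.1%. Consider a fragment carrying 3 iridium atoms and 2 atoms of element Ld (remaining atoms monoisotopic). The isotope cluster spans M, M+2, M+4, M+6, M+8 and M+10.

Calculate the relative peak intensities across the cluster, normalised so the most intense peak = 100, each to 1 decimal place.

5.6 : 35.7 : 86.7 : 100.0 : 54.2 : 11.1

Iridium pattern (n=3): 0.05189512 : 0.26170165 : 0.43991135 : 0.24649188
Element Ld pattern (n=2): 0.370881 : 0.476238 : 0.152881
Convolve the two distributions (both contribute in 2-u steps):
  M: 0.05189512×0.370881 = 0.019247
  M+2: 0.05189512×0.476238 + 0.26170165×0.370881 = 0.121775
  M+4: 0.05189512×0.152881 + 0.26170165×0.476238 + 0.43991135×0.370881 = 0.295721
  M+6: 0.26170165×0.152881 + 0.43991135×0.476238 + 0.24649188×0.370881 = 0.340931
  M+8: 0.43991135×0.152881 + 0.24649188×0.476238 = 0.184643
  M+10: 0.24649188×0.152881 = 0.037684
Scale to base peak (0.340931) = 100: 5.6 : 35.7 : 86.7 : 100.0 : 54.2 : 11.1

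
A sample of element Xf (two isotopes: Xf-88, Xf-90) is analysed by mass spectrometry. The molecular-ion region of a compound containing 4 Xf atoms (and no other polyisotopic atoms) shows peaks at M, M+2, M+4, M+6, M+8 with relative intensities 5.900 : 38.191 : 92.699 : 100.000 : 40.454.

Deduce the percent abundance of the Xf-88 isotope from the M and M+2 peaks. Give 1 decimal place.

Write p for the Xf-88 fraction. I(M+2)/I(M) = [C(4,1)·p^3·(1−p)] / p^4 = 4·(1−p)/p = 38.191/5.900 = 6.4731
(1−p)/p = 6.4731/4 = 1.6183  ⇒  p = 1/(1 + 1.6183) = 0.3819
Xf-88: 38.2%, Xf-90: 61.8%.

38.2%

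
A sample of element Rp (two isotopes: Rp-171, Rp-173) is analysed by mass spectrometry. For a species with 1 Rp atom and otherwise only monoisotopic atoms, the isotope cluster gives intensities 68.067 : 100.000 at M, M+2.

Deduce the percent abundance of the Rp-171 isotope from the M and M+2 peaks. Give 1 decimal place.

40.5%

Let p = fractional abundance of Rp-171. I(M+2)/I(M) = [C(1,1)·p^0·(1−p)] / p^1 = 1·(1−p)/p = 100.000/68.067 = 1.4691
(1−p)/p = 1.4691/1 = 1.4691  ⇒  p = 1/(1 + 1.4691) = 0.4050
Rp-171: 40.5%, Rp-173: 59.5%.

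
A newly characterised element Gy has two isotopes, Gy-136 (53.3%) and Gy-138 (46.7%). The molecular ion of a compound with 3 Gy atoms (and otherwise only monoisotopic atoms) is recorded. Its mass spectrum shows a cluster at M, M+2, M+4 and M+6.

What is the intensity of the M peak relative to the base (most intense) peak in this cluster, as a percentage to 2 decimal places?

(0.533 + 0.467)^3 gives M 0.1514, M+2 0.3980, M+4 0.3487, M+6 0.1018; the largest is M+2.
P(M+2) = C(3,1) × 0.533^2 × 0.467^1 = 3 × 0.284089 × 0.4670 = 0.398009 (base)
P(M) = C(3,0) × 0.533^3 × 0.467^0 = 1 × 0.15141944 × 1.0000 = 0.151419
Relative intensity = 0.151419 / 0.398009 × 100 = 38.04

38.04%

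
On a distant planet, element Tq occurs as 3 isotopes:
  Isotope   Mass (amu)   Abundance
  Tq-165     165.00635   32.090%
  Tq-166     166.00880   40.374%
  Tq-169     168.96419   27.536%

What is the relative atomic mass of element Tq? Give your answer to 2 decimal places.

166.50 amu

Weight each isotope mass by its fractional abundance: 0.32090 × 165.00635 + 0.40374 × 166.00880 + 0.27536 × 168.96419
= 52.950538 + 67.024393 + 46.525979 = 166.500910 amu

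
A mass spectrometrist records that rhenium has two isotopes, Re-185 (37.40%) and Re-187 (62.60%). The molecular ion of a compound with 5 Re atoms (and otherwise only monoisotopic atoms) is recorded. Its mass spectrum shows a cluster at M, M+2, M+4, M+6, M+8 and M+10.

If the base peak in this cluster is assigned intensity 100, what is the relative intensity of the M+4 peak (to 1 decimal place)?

59.7

Term probabilities: M 0.0073, M+2 0.0612, M+4 0.2050, M+6 0.3431, M+8 0.2872, M+10 0.0961. Base peak = M+6.
P(M+6) = C(5,3) × 0.3740^2 × 0.6260^3 = 10 × 0.139876 × 0.24531438 = 0.343136 (base)
P(M+4) = C(5,2) × 0.3740^3 × 0.6260^2 = 10 × 0.05231362 × 0.391876 = 0.205005
Relative intensity = 0.205005 / 0.343136 × 100 = 59.7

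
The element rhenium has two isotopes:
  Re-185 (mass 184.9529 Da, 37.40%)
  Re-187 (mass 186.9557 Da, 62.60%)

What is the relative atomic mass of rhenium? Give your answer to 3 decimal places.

The abundance-weighted mean is 0.3740 × 184.9529 + 0.6260 × 186.9557
= 69.17238 + 117.03427 = 186.20665 Da

186.207 Da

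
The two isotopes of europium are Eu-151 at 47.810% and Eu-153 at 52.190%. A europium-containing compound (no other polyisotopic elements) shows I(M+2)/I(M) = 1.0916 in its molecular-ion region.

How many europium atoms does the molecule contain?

1

For n independent Eu atoms, I(M+2)/I(M) = n · (abundance Eu-153) / (abundance Eu-151) = n · 0.52190/0.47810.
n = 1.0916 × 0.47810/0.52190 = 1.00 ≈ 1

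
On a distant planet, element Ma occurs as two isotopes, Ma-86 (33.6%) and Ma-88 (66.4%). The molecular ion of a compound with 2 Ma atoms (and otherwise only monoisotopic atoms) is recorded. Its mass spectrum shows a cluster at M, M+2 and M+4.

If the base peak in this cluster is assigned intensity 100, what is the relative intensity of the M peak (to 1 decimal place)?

Term probabilities: M 0.1129, M+2 0.4462, M+4 0.4409. Base peak = M+2.
P(M+2) = C(2,1) × 0.336^1 × 0.664^1 = 2 × 0.3360 × 0.6640 = 0.446208 (base)
P(M) = C(2,0) × 0.336^2 × 0.664^0 = 1 × 0.112896 × 1.0000 = 0.112896
Relative intensity = 0.112896 / 0.446208 × 100 = 25.3

25.3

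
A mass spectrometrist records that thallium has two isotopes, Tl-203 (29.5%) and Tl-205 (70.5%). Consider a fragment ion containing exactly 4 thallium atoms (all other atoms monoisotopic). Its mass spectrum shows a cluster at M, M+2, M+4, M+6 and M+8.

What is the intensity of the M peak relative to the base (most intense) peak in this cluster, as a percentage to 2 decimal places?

(0.295 + 0.705)^4 gives M 0.0076, M+2 0.0724, M+4 0.2595, M+6 0.4135, M+8 0.2470; the largest is M+6.
P(M+6) = C(4,3) × 0.295^1 × 0.705^3 = 4 × 0.2950 × 0.35040263 = 0.413475 (base)
P(M) = C(4,0) × 0.295^4 × 0.705^0 = 1 × 0.00757335 × 1.0000 = 0.007573
Relative intensity = 0.007573 / 0.413475 × 100 = 1.83

1.83%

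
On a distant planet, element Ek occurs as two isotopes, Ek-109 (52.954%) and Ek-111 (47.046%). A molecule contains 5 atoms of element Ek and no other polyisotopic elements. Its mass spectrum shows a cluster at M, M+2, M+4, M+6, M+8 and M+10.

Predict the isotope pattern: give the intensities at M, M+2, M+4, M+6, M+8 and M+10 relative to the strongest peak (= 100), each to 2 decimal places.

12.67 : 56.28 : 100.00 : 88.84 : 39.47 : 7.01

Each Ek atom is independently Ek-109 (p = 0.52954) or Ek-111 (q = 0.47046); the cluster is the binomial expansion (p + q)^5.
P(M) = 0.52954^5 = 0.041638
P(M+2) = 5 × 0.52954^4 × 0.47046^1 = 0.184964
P(M+4) = 10 × 0.52954^3 × 0.47046^2 = 0.328656
P(M+6) = 10 × 0.52954^2 × 0.47046^3 = 0.291988
P(M+8) = 5 × 0.52954^1 × 0.47046^4 = 0.129706
P(M+10) = 0.47046^5 = 0.023047
The M+4 peak is largest (0.328656); scaling to 100 gives 12.67 : 56.28 : 100.00 : 88.84 : 39.47 : 7.01.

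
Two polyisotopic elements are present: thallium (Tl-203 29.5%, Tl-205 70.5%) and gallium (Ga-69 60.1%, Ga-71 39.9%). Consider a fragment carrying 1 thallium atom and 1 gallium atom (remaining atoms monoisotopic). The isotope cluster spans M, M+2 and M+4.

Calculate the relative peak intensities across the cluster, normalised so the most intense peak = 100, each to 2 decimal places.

32.75 : 100.00 : 51.96

Thallium pattern (n=1): 0.2950 : 0.7050
Gallium pattern (n=1): 0.6010 : 0.3990
Convolve the two distributions (both contribute in 2-u steps):
  M: 0.2950×0.6010 = 0.177295
  M+2: 0.2950×0.3990 + 0.7050×0.6010 = 0.541410
  M+4: 0.7050×0.3990 = 0.281295
Scale to base peak (0.541410) = 100: 32.75 : 100.00 : 51.96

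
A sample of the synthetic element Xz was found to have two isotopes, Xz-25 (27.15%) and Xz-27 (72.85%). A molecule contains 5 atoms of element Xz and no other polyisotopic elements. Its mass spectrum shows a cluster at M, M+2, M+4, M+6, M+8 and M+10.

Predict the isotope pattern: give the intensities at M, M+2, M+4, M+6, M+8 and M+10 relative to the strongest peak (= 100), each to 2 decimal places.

Expanding (0.2715 + 0.7285)^5:
P(M) = 0.2715^5 = 0.001475
P(M+2) = 5 × 0.2715^4 × 0.7285^1 = 0.019792
P(M+4) = 10 × 0.2715^3 × 0.7285^2 = 0.106211
P(M+6) = 10 × 0.2715^2 × 0.7285^3 = 0.284989
P(M+8) = 5 × 0.2715^1 × 0.7285^4 = 0.382347
P(M+10) = 0.7285^5 = 0.205186
The M+8 peak is largest (0.382347); scaling to 100 gives 0.39 : 5.18 : 27.78 : 74.54 : 100.00 : 53.66.

0.39 : 5.18 : 27.78 : 74.54 : 100.00 : 53.66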